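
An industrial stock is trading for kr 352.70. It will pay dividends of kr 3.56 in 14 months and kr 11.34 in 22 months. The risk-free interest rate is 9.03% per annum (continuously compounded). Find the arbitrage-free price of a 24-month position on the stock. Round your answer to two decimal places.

PV(dividends) I = 3.56·e^(−0.0903·14/12) + 11.34·e^(−0.0903·22/12)
I = 3.2040 + 9.6098 = 12.8138
F = (S − I)·e^(rT) = (352.70 − 12.8138) · e^(0.0903·24/12)
= 339.8862 · e^0.180600 = 339.8862 × 1.197936 = kr 407.16

kr 407.16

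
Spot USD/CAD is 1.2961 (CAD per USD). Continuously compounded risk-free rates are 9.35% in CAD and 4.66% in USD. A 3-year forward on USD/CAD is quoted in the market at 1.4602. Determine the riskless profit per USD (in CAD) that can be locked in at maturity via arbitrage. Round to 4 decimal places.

Fair forward: F* = S·e^(carry·T), with carry = (r_CAD − r_USD) = 0.0935 − 0.0466 = 0.0469
F* = 1.2961 · e^(0.0469 × 3) = 1.2961 · e^0.140700 = 1.2961 × 1.151079 = 1.4919
Market 1.4602 < fair 1.4919: forward underpriced → reverse cash-and-carry (short spot, go long the forward).
At maturity, profit = |F_mkt − F*| = |1.4602 − 1.4919| = 0.0317 per USD (in CAD)

0.0317 per USD (in CAD)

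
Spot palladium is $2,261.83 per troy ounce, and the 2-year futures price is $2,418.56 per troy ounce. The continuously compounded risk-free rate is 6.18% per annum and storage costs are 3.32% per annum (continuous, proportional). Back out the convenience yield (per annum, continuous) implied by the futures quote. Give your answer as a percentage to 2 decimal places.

F = S·e^((r+u−y)T) ⇒ (r+u−y) = ln(F/S)/T
ln(2418.56/2261.83) = 0.066998; /T ⇒ 0.033499
y = r + u − ln(F/S)/T = 0.0618 + 0.0332 − 0.033499 = 0.061501
y = 6.15%

6.15%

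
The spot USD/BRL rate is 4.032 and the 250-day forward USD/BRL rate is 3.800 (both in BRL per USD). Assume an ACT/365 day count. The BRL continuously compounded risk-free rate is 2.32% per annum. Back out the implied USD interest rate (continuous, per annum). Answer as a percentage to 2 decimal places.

10.97%

F = S·e^((r_BRL − r_USD)T) ⇒ r_USD = r_BRL − ln(F/S)/T
ln(3.800/4.032) = -0.059261; /(250/365) = -0.086521
r_USD = 0.0232 + 0.086521 = 0.109721
r_USD = 10.97%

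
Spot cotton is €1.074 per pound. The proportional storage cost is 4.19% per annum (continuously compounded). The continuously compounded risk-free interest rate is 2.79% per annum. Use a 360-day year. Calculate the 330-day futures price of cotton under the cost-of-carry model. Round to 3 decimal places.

€1.145 per pound

Net carry = r + u − y = 0.0279 + 0.0419 − 0.0000 = 0.0698
F = S·e^((r+u−y)T) = 1.074 · e^(0.0698 × 330/360) = 1.074 · e^0.063983
= 1.074 × 1.066074 = €1.145 per pound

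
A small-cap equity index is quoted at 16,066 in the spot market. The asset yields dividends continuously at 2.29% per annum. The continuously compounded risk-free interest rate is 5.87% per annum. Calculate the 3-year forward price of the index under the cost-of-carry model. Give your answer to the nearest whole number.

F = S·e^((r − q)T) = 16066 · e^((0.0587 − 0.0229) × 3)
= 16066 · e^0.107400 = 16066 × 1.113380
F = 17,888

17,888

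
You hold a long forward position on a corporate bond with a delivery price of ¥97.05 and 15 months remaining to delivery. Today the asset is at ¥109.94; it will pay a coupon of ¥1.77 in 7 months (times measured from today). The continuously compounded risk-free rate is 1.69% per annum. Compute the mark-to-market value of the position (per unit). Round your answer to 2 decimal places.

¥13.17

PV(remaining coupons) I = 1.77·e^(−0.0169·7/12) = 1.7526
Current forward F = (S − I)·e^(rT) = (109.94 − 1.7526)·e^(0.0169·15/12) = 108.1874 × 1.021350 = 110.4972
Value (long) = (F − K)·e^(−rT) = (110.4972 − 97.05) × 0.979097 = 13.1661
Value = ¥13.17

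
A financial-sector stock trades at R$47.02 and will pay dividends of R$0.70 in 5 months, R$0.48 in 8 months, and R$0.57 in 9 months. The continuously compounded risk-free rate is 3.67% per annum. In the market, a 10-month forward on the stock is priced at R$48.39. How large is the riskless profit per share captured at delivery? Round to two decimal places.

R$1.68 per share

PV(dividends) I = 0.70·e^(−0.0367·5/12) + 0.48·e^(−0.0367·8/12) + 0.57·e^(−0.0367·9/12) = 1.7123
Fair forward F* = (S − I)·e^(rT) = (47.02 − 1.7123)·e^0.030583 = 45.3077 × 1.031055 = 46.7147
Market R$48.39 > fair 46.7147: forward overpriced → cash-and-carry (borrow at r, buy the stock and collect the dividends, short the forward).
Profit at T = |F_mkt − F*| = |48.39 − 46.7147| = R$1.68 per share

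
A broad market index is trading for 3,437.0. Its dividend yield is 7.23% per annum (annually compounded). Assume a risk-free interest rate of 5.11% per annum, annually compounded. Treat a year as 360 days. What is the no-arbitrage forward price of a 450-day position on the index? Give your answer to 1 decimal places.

F = S · (1+r)^T / (1+q)^T
= 3437.0 × 1.064278 / 1.091177 = 3437.0 × 0.975349
F = 3,352.3

3,352.3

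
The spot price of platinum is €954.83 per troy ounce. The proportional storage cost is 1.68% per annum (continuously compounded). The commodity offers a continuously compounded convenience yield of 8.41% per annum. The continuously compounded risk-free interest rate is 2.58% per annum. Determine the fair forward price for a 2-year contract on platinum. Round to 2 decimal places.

€878.78 per troy ounce

Net carry = r + u − y = 0.0258 + 0.0168 − 0.0841 = -0.0415
F = S·e^((r+u−y)T) = 954.83 · e^(-0.0415 × 2) = 954.83 · e^-0.083000
= 954.83 × 0.920351 = €878.78 per troy ounce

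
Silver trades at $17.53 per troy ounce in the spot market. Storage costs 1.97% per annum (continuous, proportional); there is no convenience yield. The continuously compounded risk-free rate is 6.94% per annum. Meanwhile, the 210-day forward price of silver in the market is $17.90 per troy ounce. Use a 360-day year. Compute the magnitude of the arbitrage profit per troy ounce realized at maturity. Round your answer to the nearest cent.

$0.57 per troy ounce

Fair forward: F* = S·e^(carry·T), with carry = (r + u) = 0.0694 + 0.0197 = 0.0891
F* = 17.53 · e^(0.0891 × 210/360) = 17.53 · e^0.051975 = 17.53 × 1.053349 = $18.4652
Market $17.90 < fair $18.4652: forward underpriced → reverse cash-and-carry (short spot, go long the forward).
At maturity, profit = |F_mkt − F*| = |17.90 − 18.4652| = $0.57 per troy ounce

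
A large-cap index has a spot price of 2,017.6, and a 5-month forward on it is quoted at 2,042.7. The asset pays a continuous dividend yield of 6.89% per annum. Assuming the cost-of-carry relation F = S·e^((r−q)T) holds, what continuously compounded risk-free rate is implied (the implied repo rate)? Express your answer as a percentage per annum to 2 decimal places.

From F = S·e^((r−q)T): (r − q) = ln(F/S)/T
ln(2042.7/2017.6) = ln(1.012441) = 0.012364
(r − q) = 0.012364 / (5/12) = 0.029674
r = ln(F/S)/T + q = 0.029674 + 0.0689 = 0.098574
r = 9.86%

9.86%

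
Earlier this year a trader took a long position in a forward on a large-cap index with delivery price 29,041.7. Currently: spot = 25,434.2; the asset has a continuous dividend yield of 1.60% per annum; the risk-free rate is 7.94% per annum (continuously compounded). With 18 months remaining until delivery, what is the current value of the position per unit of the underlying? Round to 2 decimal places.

Current fair forward for the remaining 18 months: F = S·e^((r − q)·T), (r − q) = 0.0794 − 0.0160 = 0.0634
F = 25434.2 · e^(0.0634 × 18/12) = 25434.2 × 1.09976883 = 27971.7404
Value of long forward = (F − K)·e^(−rT) = (27971.7404 − 29041.7) · e^(−0.0794·18/12)
= -1069.9596 × 0.88771902 = -949.82

-949.82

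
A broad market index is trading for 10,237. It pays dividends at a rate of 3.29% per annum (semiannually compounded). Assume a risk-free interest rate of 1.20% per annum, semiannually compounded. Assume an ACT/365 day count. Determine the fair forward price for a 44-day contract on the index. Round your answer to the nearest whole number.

F = S · (1+r/2)^(2T) / (1+q/2)^(2T)
= 10237 × 1.001443 / 1.003942 = 10237 × 0.997511
F = 10,212

10,212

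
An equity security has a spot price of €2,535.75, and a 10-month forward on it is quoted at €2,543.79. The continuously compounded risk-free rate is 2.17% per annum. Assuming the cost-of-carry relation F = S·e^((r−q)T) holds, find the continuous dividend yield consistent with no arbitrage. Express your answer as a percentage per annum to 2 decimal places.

From F = S·e^((r−q)T): (r − q) = ln(F/S)/T
ln(2543.79/2535.75) = ln(1.003171) = 0.003166
(r − q) = 0.003166 / (10/12) = 0.003799
q = r − ln(F/S)/T = 0.0217 − 0.003799 = 0.017901
q = 1.79%

1.79%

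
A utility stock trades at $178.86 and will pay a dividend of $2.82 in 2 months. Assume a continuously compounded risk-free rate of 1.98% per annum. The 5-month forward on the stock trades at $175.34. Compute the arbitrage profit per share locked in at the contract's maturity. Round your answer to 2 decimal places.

PV(dividends) I = 2.82·e^(−0.0198·2/12) = 2.8107
Fair forward F* = (S − I)·e^(rT) = (178.86 − 2.8107)·e^0.008250 = 176.0493 × 1.008284 = 177.5077
Market $175.34 < fair 177.5077: forward underpriced → reverse cash-and-carry (short the stock, invest proceeds at r, pay the dividends, go long the forward).
Profit at T = |F_mkt − F*| = |175.34 − 177.5077| = $2.17 per share

$2.17 per share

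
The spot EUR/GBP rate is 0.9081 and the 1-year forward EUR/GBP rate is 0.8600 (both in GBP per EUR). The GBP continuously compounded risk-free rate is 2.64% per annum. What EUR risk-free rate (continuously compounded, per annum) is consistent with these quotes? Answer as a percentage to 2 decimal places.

8.08%

F = S·e^((r_GBP − r_EUR)T) ⇒ r_EUR = r_GBP − ln(F/S)/T
ln(0.8600/0.9081) = -0.054422; /(1) = -0.054422
r_EUR = 0.0264 + 0.054422 = 0.080822
r_EUR = 8.08%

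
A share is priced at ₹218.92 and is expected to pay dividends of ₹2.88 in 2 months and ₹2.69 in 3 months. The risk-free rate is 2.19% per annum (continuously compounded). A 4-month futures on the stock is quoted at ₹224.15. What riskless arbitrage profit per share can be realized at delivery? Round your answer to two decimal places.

PV(dividends) I = 2.88·e^(−0.0219·2/12) + 2.69·e^(−0.0219·3/12) = 5.5448
Fair futures F* = (S − I)·e^(rT) = (218.92 − 5.5448)·e^0.007300 = 213.3752 × 1.007327 = 214.9386
Market ₹224.15 > fair 214.9386: forward overpriced → cash-and-carry (borrow at r, buy the stock and collect the dividends, short the forward).
Profit at T = |F_mkt − F*| = |224.15 − 214.9386| = ₹9.21 per share

₹9.21 per share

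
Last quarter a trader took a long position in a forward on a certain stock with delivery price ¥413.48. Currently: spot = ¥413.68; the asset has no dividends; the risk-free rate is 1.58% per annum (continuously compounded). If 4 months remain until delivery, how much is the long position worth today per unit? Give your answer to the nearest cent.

Current fair forward for the remaining 4 months: F = S·e^(r·T), r = 0.0158
F = 413.68 · e^(0.0158 × 4/12) = 413.68 × 1.005281 = 415.8646
Value of long forward = (F − K)·e^(−rT) = (415.8646 − 413.48) · e^(−0.0158·4/12)
= 2.3846 × 0.994747 = 2.37

¥2.37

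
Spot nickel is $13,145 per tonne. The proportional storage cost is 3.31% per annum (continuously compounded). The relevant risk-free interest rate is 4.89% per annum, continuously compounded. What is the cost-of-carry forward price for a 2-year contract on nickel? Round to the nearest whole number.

Net carry = r + u − y = 0.0489 + 0.0331 − 0.0000 = 0.0820
F = S·e^((r+u−y)T) = 13145 · e^(0.0820 × 2) = 13145 · e^0.164000
= 13145 × 1.178214 = $15,488 per tonne

$15,488 per tonne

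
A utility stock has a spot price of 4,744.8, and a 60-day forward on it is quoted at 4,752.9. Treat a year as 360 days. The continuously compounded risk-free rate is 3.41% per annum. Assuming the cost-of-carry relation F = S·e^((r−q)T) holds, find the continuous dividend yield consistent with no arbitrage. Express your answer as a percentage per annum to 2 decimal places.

2.39%

From F = S·e^((r−q)T): (r − q) = ln(F/S)/T
ln(4752.9/4744.8) = ln(1.001707) = 0.001706
(r − q) = 0.001706 / (60/360) = 0.010236
q = r − ln(F/S)/T = 0.0341 − 0.010236 = 0.023864
q = 2.39%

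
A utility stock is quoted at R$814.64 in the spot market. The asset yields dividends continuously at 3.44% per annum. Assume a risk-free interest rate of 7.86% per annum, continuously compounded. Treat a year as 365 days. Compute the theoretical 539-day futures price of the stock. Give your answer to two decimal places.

F = S·e^((r − q)T) = 814.64 · e^((0.0786 − 0.0344) × 539/365)
= 814.64 · e^0.065271 = 814.64 × 1.067448
F = R$869.59

R$869.59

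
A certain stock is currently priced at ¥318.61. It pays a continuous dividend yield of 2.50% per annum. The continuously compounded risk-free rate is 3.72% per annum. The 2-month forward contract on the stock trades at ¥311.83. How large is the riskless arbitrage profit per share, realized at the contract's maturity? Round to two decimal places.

¥7.43 per share

Fair forward: F* = S·e^(carry·T), with carry = (r − q) = 0.0372 − 0.0250 = 0.0122
F* = 318.61 · e^(0.0122 × 2/12) = 318.61 · e^0.002033 = 318.61 × 1.002035 = ¥319.2584
Market ¥311.83 < fair ¥319.2584: forward underpriced → reverse cash-and-carry (short spot, go long the forward).
At maturity, profit = |F_mkt − F*| = |311.83 − 319.2584| = ¥7.43 per share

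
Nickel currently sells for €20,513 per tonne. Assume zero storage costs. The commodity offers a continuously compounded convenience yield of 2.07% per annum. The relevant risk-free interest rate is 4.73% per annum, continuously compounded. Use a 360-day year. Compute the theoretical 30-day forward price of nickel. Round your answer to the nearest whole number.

€20,559 per tonne

Net carry = r + u − y = 0.0473 + 0.0000 − 0.0207 = 0.0266
F = S·e^((r+u−y)T) = 20513 · e^(0.0266 × 30/360) = 20513 · e^0.002217
= 20513 × 1.002219 = €20,559 per tonne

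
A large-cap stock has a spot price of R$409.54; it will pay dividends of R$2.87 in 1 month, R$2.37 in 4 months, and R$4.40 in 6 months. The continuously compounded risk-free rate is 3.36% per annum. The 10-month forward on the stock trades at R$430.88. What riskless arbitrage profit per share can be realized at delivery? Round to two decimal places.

R$19.51 per share

PV(dividends) I = 2.87·e^(−0.0336·1/12) + 2.37·e^(−0.0336·4/12) + 4.40·e^(−0.0336·6/12) = 9.5323
Fair forward F* = (S − I)·e^(rT) = (409.54 − 9.5323)·e^0.028000 = 400.0077 × 1.028396 = 411.3663
Market R$430.88 > fair 411.3663: forward overpriced → cash-and-carry (borrow at r, buy the stock and collect the dividends, short the forward).
Profit at T = |F_mkt − F*| = |430.88 − 411.3663| = R$19.51 per share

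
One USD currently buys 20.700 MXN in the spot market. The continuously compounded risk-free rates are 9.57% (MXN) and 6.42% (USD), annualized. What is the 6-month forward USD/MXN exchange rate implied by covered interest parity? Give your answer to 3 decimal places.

F = S·e^((r_MXN − r_USD)T) = 20.700 · e^((0.0957 − 0.0642) × 6/12)
= 20.700 · e^0.015750 = 20.700 × 1.015875
F = 21.029 MXN per USD

21.029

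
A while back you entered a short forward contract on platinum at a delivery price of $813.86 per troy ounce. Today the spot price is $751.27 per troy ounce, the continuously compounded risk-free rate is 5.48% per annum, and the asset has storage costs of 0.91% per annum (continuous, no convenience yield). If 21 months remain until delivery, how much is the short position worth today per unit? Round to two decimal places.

Current fair forward for the remaining 21 months: F = S·e^((r + u)·T), (r + u) = 0.0548 + 0.0091 = 0.0639
F = 751.27 · e^(0.0639 × 21/12) = 751.27 × 1.118317 = 840.1580
Value of long forward = (F − K)·e^(−rT) = (840.1580 − 813.86) · e^(−0.0548·21/12)
= 26.2980 × 0.908555 = 23.89
Short position value = −(long value) = -$23.89

-$23.89 per troy ounce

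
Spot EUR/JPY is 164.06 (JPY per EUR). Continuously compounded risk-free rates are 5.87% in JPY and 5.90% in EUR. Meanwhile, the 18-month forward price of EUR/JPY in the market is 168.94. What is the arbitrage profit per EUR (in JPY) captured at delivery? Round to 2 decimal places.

4.95 per EUR (in JPY)

Fair forward: F* = S·e^(carry·T), with carry = (r_JPY − r_EUR) = 0.0587 − 0.0590 = -0.0003
F* = 164.06 · e^(-0.0003 × 18/12) = 164.06 · e^-0.000450 = 164.06 × 0.999550 = 163.9862
Market 168.94 > fair 163.9862: forward overpriced → cash-and-carry (buy spot, short the forward).
At maturity, profit = |F_mkt − F*| = |168.94 − 163.9862| = 4.95 per EUR (in JPY)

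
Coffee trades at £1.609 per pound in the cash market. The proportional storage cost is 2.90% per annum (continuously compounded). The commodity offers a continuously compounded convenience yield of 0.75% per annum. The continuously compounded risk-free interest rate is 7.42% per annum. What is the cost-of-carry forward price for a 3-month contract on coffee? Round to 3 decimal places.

£1.648 per pound

Net carry = r + u − y = 0.0742 + 0.0290 − 0.0075 = 0.0957
F = S·e^((r+u−y)T) = 1.609 · e^(0.0957 × 3/12) = 1.609 · e^0.023925
= 1.609 × 1.024213 = £1.648 per pound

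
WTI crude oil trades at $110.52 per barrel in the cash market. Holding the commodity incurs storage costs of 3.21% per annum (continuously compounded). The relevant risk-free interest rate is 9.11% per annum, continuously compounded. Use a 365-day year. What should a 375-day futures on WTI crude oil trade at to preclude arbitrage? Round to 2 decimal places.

$125.43 per barrel

Net carry = r + u − y = 0.0911 + 0.0321 − 0.0000 = 0.1232
F = S·e^((r+u−y)T) = 110.52 · e^(0.1232 × 375/365) = 110.52 · e^0.126575
= 110.52 × 1.134935 = $125.43 per barrel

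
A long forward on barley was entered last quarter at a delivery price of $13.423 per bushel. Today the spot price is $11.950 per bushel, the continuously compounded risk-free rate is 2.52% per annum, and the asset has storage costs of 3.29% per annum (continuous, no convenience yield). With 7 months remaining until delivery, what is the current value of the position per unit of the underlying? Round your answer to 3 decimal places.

Current fair forward for the remaining 7 months: F = S·e^((r + u)·T), (r + u) = 0.0252 + 0.0329 = 0.0581
F = 11.950 · e^(0.0581 × 7/12) = 11.950 × 1.034473 = 12.3620
Value of long forward = (F − K)·e^(−rT) = (12.3620 − 13.423) · e^(−0.0252·7/12)
= -1.0610 × 0.985408 = -1.046

-$1.046 per bushel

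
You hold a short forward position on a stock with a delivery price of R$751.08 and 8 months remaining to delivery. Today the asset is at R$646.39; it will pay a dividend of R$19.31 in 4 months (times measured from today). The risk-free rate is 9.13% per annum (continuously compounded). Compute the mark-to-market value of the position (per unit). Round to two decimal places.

PV(remaining dividends) I = 19.31·e^(−0.0913·4/12) = 18.7312
Current forward F = (S − I)·e^(rT) = (646.39 − 18.7312)·e^(0.0913·8/12) = 627.6588 × 1.062757 = 667.0488
Value (long) = (F − K)·e^(−rT) = (667.0488 − 751.08) × 0.940949 = -79.0691
Short position value = −(long value) = R$79.07

R$79.07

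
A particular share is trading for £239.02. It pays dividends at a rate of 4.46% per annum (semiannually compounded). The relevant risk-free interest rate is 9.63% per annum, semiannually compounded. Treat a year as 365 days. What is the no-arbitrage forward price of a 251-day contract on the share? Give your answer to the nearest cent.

£247.37

F = S · (1+r/2)^(2T) / (1+q/2)^(2T)
= 239.02 × 1.066815 / 1.030798 = 239.02 × 1.034941
F = £247.37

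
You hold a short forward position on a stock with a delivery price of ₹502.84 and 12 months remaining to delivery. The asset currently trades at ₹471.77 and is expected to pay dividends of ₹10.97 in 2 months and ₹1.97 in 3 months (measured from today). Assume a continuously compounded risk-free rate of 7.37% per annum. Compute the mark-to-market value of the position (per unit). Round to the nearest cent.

₹8.11

PV(remaining dividends) I = 10.97·e^(−0.0737·2/12) + 1.97·e^(−0.0737·3/12) = 12.7701
Current forward F = (S − I)·e^(rT) = (471.77 − 12.7701)·e^(0.0737·12/12) = 458.9999 × 1.076484 = 494.1060
Value (long) = (F − K)·e^(−rT) = (494.1060 − 502.84) × 0.928950 = -8.1134
Short position value = −(long value) = ₹8.11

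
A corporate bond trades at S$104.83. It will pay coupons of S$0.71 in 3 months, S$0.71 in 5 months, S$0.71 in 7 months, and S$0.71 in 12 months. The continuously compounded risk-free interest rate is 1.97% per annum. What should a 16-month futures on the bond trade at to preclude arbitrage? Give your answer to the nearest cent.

S$104.74

PV(coupons) I = 0.71·e^(−0.0197·3/12) + 0.71·e^(−0.0197·5/12) + 0.71·e^(−0.0197·7/12) + 0.71·e^(−0.0197·12/12)
I = 0.7065 + 0.7042 + 0.7019 + 0.6961 = 2.8087
F = (S − I)·e^(rT) = (104.83 − 2.8087) · e^(0.0197·16/12)
= 102.0213 · e^0.026267 = 102.0213 × 1.026615 = S$104.74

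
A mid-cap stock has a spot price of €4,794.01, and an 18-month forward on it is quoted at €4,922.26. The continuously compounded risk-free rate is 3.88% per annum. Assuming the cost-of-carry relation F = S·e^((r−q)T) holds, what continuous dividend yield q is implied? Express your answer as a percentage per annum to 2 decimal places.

2.12%

From F = S·e^((r−q)T): (r − q) = ln(F/S)/T
ln(4922.26/4794.01) = ln(1.026752) = 0.026400
(r − q) = 0.026400 / (18/12) = 0.017600
q = r − ln(F/S)/T = 0.0388 − 0.017600 = 0.021200
q = 2.12%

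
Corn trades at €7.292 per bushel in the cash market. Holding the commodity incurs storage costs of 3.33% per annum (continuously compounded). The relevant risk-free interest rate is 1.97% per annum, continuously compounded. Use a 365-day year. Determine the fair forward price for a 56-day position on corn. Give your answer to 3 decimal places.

€7.352 per bushel

Net carry = r + u − y = 0.0197 + 0.0333 − 0.0000 = 0.0530
F = S·e^((r+u−y)T) = 7.292 · e^(0.0530 × 56/365) = 7.292 · e^0.008132
= 7.292 × 1.008165 = €7.352 per bushel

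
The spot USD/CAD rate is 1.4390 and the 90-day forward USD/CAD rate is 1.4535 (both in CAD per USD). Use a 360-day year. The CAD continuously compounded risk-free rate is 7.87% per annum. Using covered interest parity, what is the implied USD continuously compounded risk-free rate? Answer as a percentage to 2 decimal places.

F = S·e^((r_CAD − r_USD)T) ⇒ r_USD = r_CAD − ln(F/S)/T
ln(1.4535/1.4390) = 0.010026; /(90/360) = 0.040104
r_USD = 0.0787 − 0.040104 = 0.038596
r_USD = 3.86%

3.86%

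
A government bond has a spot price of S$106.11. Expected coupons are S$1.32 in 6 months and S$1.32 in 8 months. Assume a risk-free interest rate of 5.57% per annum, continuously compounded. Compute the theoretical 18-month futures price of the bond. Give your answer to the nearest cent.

S$112.58

PV(coupons) I = 1.32·e^(−0.0557·6/12) + 1.32·e^(−0.0557·8/12)
I = 1.2837 + 1.2719 = 2.5556
F = (S − I)·e^(rT) = (106.11 − 2.5556) · e^(0.0557·18/12)
= 103.5544 · e^0.083550 = 103.5544 × 1.087140 = S$112.58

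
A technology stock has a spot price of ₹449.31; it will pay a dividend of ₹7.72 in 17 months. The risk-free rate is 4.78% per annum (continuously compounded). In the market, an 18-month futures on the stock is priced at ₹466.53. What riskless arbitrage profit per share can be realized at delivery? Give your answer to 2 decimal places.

PV(dividends) I = 7.72·e^(−0.0478·17/12) = 7.2145
Fair futures F* = (S − I)·e^(rT) = (449.31 − 7.2145)·e^0.071700 = 442.0955 × 1.074333 = 474.9578
Market ₹466.53 < fair 474.9578: forward underpriced → reverse cash-and-carry (short the stock, invest proceeds at r, pay the dividends, go long the forward).
Profit at T = |F_mkt − F*| = |466.53 − 474.9578| = ₹8.43 per share

₹8.43 per share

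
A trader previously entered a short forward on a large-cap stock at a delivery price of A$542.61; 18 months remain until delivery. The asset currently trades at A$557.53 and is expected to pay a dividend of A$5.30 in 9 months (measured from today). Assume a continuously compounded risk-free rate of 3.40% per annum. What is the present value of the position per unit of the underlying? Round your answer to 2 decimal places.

PV(remaining dividends) I = 5.30·e^(−0.0340·9/12) = 5.1666
Current forward F = (S − I)·e^(rT) = (557.53 − 5.1666)·e^(0.0340·18/12) = 552.3634 × 1.052323 = 581.2647
Value (long) = (F − K)·e^(−rT) = (581.2647 − 542.61) × 0.950279 = 36.7327
Short position value = −(long value) = -A$36.73

-A$36.73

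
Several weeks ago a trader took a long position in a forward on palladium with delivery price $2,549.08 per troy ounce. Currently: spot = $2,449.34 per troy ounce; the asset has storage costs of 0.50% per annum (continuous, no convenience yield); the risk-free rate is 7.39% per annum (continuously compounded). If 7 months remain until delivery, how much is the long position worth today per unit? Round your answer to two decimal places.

Current fair forward for the remaining 7 months: F = S·e^((r + u)·T), (r + u) = 0.0739 + 0.0050 = 0.0789
F = 2449.34 · e^(0.0789 × 7/12) = 2449.34 × 1.04710059 = 2564.7054
Value of long forward = (F − K)·e^(−rT) = (2564.7054 − 2549.08) · e^(−0.0739·7/12)
= 15.6254 × 0.95780762 = 14.97

$14.97 per troy ounce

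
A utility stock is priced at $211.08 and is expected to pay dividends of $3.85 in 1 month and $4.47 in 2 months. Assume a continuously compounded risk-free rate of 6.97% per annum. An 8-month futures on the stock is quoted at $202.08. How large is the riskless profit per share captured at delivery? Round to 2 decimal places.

PV(dividends) I = 3.85·e^(−0.0697·1/12) + 4.47·e^(−0.0697·2/12) = 8.2461
Fair futures F* = (S − I)·e^(rT) = (211.08 − 8.2461)·e^0.046467 = 202.8339 × 1.047564 = 212.4815
Market $202.08 < fair 212.4815: forward underpriced → reverse cash-and-carry (short the stock, invest proceeds at r, pay the dividends, go long the forward).
Profit at T = |F_mkt − F*| = |202.08 − 212.4815| = $10.40 per share

$10.40 per share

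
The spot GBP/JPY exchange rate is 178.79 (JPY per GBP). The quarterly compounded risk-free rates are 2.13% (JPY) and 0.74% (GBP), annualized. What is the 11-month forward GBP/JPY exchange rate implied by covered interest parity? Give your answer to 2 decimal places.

181.07

By covered interest parity, F = S · (1+r_JPY/4)^(4T) / (1+r_GBP/4)^(4T)
= 178.79 × 1.019664 / 1.006800 = 178.79 × 1.012777
F = 181.07 JPY per GBP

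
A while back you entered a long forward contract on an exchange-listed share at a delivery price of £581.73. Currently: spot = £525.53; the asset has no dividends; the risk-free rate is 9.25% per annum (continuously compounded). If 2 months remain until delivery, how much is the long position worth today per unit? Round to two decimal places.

Current fair forward for the remaining 2 months: F = S·e^(r·T), r = 0.0925
F = 525.53 · e^(0.0925 × 2/12) = 525.53 × 1.015536 = 533.6946
Value of long forward = (F − K)·e^(−rT) = (533.6946 − 581.73) · e^(−0.0925·2/12)
= -48.0354 × 0.984702 = -47.30

-£47.30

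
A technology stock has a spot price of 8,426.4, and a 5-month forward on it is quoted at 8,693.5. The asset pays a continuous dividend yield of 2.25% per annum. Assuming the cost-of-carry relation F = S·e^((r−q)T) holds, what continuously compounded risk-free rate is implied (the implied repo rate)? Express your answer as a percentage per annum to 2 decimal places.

From F = S·e^((r−q)T): (r − q) = ln(F/S)/T
ln(8693.5/8426.4) = ln(1.031698) = 0.031206
(r − q) = 0.031206 / (5/12) = 0.074894
r = ln(F/S)/T + q = 0.074894 + 0.0225 = 0.097394
r = 9.74%

9.74%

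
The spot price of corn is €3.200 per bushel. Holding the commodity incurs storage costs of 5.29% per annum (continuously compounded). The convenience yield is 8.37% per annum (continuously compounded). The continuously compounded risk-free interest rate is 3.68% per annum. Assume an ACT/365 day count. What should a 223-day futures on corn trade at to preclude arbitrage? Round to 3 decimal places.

Net carry = r + u − y = 0.0368 + 0.0529 − 0.0837 = 0.0060
F = S·e^((r+u−y)T) = 3.200 · e^(0.0060 × 223/365) = 3.200 · e^0.003666
= 3.200 × 1.003673 = €3.212 per bushel

€3.212 per bushel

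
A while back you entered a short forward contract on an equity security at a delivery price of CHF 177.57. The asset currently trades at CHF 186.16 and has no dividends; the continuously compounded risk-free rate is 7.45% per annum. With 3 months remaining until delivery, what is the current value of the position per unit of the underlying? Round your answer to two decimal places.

-CHF 11.87

Current fair forward for the remaining 3 months: F = S·e^(r·T), r = 0.0745
F = 186.16 · e^(0.0745 × 3/12) = 186.16 × 1.018800 = 189.6598
Value of long forward = (F − K)·e^(−rT) = (189.6598 − 177.57) · e^(−0.0745·3/12)
= 12.0898 × 0.981547 = 11.87
Short position value = −(long value) = -CHF 11.87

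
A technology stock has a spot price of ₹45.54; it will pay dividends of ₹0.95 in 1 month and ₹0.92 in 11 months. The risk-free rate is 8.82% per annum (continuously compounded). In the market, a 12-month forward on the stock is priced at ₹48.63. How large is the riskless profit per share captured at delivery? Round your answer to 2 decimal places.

₹0.85 per share

PV(dividends) I = 0.95·e^(−0.0882·1/12) + 0.92·e^(−0.0882·11/12) = 1.7916
Fair forward F* = (S − I)·e^(rT) = (45.54 − 1.7916)·e^0.088200 = 43.7484 × 1.092207 = 47.7823
Market ₹48.63 > fair 47.7823: forward overpriced → cash-and-carry (borrow at r, buy the stock and collect the dividends, short the forward).
Profit at T = |F_mkt − F*| = |48.63 − 47.7823| = ₹0.85 per share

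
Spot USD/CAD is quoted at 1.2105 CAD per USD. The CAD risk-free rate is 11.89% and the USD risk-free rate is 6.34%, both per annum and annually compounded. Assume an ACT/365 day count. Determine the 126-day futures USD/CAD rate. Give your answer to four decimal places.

By covered interest parity, F = S · (1+r_CAD)^T / (1+r_USD)^T
= 1.2105 × 1.039544 / 1.021447 = 1.2105 × 1.017717
F = 1.2319 CAD per USD

1.2319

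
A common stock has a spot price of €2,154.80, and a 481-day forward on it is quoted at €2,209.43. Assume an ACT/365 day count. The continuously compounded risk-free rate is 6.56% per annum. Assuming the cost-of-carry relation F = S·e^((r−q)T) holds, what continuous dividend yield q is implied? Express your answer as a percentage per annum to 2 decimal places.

4.66%

From F = S·e^((r−q)T): (r − q) = ln(F/S)/T
ln(2209.43/2154.80) = ln(1.025353) = 0.025037
(r − q) = 0.025037 / (481/365) = 0.018999
q = r − ln(F/S)/T = 0.0656 − 0.018999 = 0.046601
q = 4.66%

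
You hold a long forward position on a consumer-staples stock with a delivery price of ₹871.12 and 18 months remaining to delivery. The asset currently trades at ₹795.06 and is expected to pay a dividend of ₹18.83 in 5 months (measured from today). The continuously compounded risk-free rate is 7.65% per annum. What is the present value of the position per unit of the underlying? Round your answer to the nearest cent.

₹0.14

PV(remaining dividends) I = 18.83·e^(−0.0765·5/12) = 18.2393
Current forward F = (S − I)·e^(rT) = (795.06 − 18.2393)·e^(0.0765·18/12) = 776.8207 × 1.121593 = 871.2767
Value (long) = (F − K)·e^(−rT) = (871.2767 − 871.12) × 0.891589 = 0.1397
Value = ₹0.14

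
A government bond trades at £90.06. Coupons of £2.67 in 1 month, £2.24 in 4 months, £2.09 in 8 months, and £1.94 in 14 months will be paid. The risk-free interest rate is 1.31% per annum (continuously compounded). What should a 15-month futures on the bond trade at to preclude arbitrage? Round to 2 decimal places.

PV(coupons) I = 2.67·e^(−0.0131·1/12) + 2.24·e^(−0.0131·4/12) + 2.09·e^(−0.0131·8/12) + 1.94·e^(−0.0131·14/12)
I = 2.6671 + 2.2302 + 2.0718 + 1.9106 = 8.8797
F = (S − I)·e^(rT) = (90.06 − 8.8797) · e^(0.0131·15/12)
= 81.1803 · e^0.016375 = 81.1803 × 1.016510 = £82.52

£82.52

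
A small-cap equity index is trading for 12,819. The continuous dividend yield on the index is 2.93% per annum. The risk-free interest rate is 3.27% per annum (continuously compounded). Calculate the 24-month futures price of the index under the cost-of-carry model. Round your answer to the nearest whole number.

12,906

F = S·e^((r − q)T) = 12819 · e^((0.0327 − 0.0293) × 24/12)
= 12819 · e^0.006800 = 12819 × 1.006823
F = 12,906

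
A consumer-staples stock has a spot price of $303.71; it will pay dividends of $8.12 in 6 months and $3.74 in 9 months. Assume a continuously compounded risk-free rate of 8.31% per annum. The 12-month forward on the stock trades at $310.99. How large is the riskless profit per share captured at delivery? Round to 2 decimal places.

$6.75 per share

PV(dividends) I = 8.12·e^(−0.0831·6/12) + 3.74·e^(−0.0831·9/12) = 11.3035
Fair forward F* = (S − I)·e^(rT) = (303.71 − 11.3035)·e^0.083100 = 292.4065 × 1.086650 = 317.7435
Market $310.99 < fair 317.7435: forward underpriced → reverse cash-and-carry (short the stock, invest proceeds at r, pay the dividends, go long the forward).
Profit at T = |F_mkt − F*| = |310.99 − 317.7435| = $6.75 per share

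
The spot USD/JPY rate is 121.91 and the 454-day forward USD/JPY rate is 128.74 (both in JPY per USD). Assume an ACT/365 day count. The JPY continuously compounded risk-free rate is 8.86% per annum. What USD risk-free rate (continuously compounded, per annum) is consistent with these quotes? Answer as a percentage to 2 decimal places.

F = S·e^((r_JPY − r_USD)T) ⇒ r_USD = r_JPY − ln(F/S)/T
ln(128.74/121.91) = 0.054512; /(454/365) = 0.043826
r_USD = 0.0886 − 0.043826 = 0.044774
r_USD = 4.48%

4.48%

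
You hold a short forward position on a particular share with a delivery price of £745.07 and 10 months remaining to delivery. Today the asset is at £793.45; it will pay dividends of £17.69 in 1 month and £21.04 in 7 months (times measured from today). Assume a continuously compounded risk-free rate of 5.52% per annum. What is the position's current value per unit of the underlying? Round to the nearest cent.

-£43.89

PV(remaining dividends) I = 17.69·e^(−0.0552·1/12) + 21.04·e^(−0.0552·7/12) = 37.9821
Current forward F = (S − I)·e^(rT) = (793.45 − 37.9821)·e^(0.0552·10/12) = 755.4679 × 1.047074 = 791.0308
Value (long) = (F − K)·e^(−rT) = (791.0308 − 745.07) × 0.955042 = 43.8945
Short position value = −(long value) = -£43.89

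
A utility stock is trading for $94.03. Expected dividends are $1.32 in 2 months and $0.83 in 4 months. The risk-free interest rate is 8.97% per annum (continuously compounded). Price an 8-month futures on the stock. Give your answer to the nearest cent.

PV(dividends) I = 1.32·e^(−0.0897·2/12) + 0.83·e^(−0.0897·4/12)
I = 1.3004 + 0.8056 = 2.1060
F = (S − I)·e^(rT) = (94.03 − 2.1060) · e^(0.0897·8/12)
= 91.9240 · e^0.059800 = 91.9240 × 1.061624 = $97.59

$97.59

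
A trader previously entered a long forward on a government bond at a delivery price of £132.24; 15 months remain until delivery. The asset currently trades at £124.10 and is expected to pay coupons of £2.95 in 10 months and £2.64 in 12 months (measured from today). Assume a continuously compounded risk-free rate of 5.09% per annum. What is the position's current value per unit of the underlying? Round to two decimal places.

PV(remaining coupons) I = 2.95·e^(−0.0509·10/12) + 2.64·e^(−0.0509·12/12) = 5.3365
Current forward F = (S − I)·e^(rT) = (124.10 − 5.3365)·e^(0.0509·15/12) = 118.7635 × 1.065693 = 126.5654
Value (long) = (F − K)·e^(−rT) = (126.5654 − 132.24) × 0.938357 = -5.3248
Value = -£5.32

-£5.32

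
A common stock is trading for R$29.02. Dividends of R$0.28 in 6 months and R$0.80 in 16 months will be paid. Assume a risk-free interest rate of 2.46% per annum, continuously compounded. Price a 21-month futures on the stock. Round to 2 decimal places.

PV(dividends) I = 0.28·e^(−0.0246·6/12) + 0.80·e^(−0.0246·16/12)
I = 0.2766 + 0.7742 = 1.0508
F = (S − I)·e^(rT) = (29.02 − 1.0508) · e^(0.0246·21/12)
= 27.9692 · e^0.043050 = 27.9692 × 1.043990 = R$29.20

R$29.20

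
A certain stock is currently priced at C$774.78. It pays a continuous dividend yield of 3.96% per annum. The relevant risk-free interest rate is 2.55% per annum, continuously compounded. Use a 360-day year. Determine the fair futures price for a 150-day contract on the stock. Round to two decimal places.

C$770.24

F = S·e^((r − q)T) = 774.78 · e^((0.0255 − 0.0396) × 150/360)
= 774.78 · e^-0.005875 = 774.78 × 0.994142
F = C$770.24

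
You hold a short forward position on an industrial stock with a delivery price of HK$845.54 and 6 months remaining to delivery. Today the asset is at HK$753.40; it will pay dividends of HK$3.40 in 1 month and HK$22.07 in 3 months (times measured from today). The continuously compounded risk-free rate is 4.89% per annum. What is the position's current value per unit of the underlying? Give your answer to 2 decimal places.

PV(remaining dividends) I = 3.40·e^(−0.0489·1/12) + 22.07·e^(−0.0489·3/12) = 25.1880
Current forward F = (S − I)·e^(rT) = (753.40 − 25.1880)·e^(0.0489·6/12) = 728.2120 × 1.024751 = 746.2360
Value (long) = (F − K)·e^(−rT) = (746.2360 − 845.54) × 0.975846 = -96.9054
Short position value = −(long value) = HK$96.91

HK$96.91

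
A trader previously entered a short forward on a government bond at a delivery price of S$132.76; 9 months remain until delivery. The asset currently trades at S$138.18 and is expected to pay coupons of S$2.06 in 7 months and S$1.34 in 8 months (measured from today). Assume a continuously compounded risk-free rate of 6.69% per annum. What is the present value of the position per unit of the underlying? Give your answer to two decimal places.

PV(remaining coupons) I = 2.06·e^(−0.0669·7/12) + 1.34·e^(−0.0669·8/12) = 3.2627
Current forward F = (S − I)·e^(rT) = (138.18 − 3.2627)·e^(0.0669·9/12) = 134.9173 × 1.051455 = 141.8595
Value (long) = (F − K)·e^(−rT) = (141.8595 − 132.76) × 0.951063 = 8.6542
Short position value = −(long value) = -S$8.65

-S$8.65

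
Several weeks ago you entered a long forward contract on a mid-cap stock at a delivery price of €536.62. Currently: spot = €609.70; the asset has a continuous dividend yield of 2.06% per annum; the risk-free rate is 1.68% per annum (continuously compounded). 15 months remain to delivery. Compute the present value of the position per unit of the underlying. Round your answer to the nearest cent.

Current fair forward for the remaining 15 months: F = S·e^((r − q)·T), (r − q) = 0.0168 − 0.0206 = -0.0038
F = 609.70 · e^(-0.0038 × 15/12) = 609.70 × 0.995261 = 606.8106
Value of long forward = (F − K)·e^(−rT) = (606.8106 − 536.62) · e^(−0.0168·15/12)
= 70.1906 × 0.979219 = 68.73

€68.73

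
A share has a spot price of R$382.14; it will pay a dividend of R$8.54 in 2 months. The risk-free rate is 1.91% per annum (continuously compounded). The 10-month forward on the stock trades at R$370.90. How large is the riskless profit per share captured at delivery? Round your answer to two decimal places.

R$8.72 per share

PV(dividends) I = 8.54·e^(−0.0191·2/12) = 8.5129
Fair forward F* = (S − I)·e^(rT) = (382.14 − 8.5129)·e^0.015917 = 373.6271 × 1.016044 = 379.6216
Market R$370.90 < fair 379.6216: forward underpriced → reverse cash-and-carry (short the stock, invest proceeds at r, pay the dividends, go long the forward).
Profit at T = |F_mkt − F*| = |370.90 − 379.6216| = R$8.72 per share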